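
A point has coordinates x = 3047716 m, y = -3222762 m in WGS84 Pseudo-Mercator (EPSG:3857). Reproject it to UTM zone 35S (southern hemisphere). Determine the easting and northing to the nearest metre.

E 537247 m, N 6925793 m

Web Mercator inverse (R = 6378137 m) → φ = -27.79189694°, λ = 27.37809864°.
UTM 35S forward: E = 537246.940 m, N = 6925792.619 m.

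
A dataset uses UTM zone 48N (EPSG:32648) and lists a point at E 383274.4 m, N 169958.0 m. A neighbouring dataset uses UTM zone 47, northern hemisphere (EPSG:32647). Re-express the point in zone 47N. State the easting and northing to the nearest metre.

UTM 48N → geographic: φ = 1.53740017°, λ = 103.95070026°.
UTM 47N (λ₀ = 99°) forward: E = 1051382.179 m, N = 170569.650 m.

E 1051382 m, N 170570 m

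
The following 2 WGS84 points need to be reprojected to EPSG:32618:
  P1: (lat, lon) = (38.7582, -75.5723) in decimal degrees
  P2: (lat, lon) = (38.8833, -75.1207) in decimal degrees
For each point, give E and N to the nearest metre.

UTM zone 18N: λ₀ = -75°, k₀ = 0.9996.
P1 (38.7582°, -75.5723°) → (450275.132, 4290099.806) m.
P2 (38.8833°, -75.1207°) → (489531.227, 4303833.311) m.

P1: E 450275 m, N 4290100 m; P2: E 489531 m, N 4303833 m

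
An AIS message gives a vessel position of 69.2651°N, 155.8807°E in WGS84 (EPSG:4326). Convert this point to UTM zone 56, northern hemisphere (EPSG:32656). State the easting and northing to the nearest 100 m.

Zone 56 central meridian λ₀ = 6×56 − 183 = 153°; Δλ = +2.8807°.
Transverse Mercator on WGS84 with k₀ = 0.9996 gives E = 613786.698 m, N = 7686598.341 m.

E 613800 m, N 7686600 m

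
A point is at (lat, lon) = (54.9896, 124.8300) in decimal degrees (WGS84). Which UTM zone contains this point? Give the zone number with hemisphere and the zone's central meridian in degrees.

Zone 51N, central meridian 123°

UTM zone = ⌊(λ + 180)/6⌋ + 1; 124.8300° ∈ [120°, 126°) → zone 51.
Hemisphere: N (φ ≥ 0).
Central meridian λ₀ = 6×51 − 183 = 123°.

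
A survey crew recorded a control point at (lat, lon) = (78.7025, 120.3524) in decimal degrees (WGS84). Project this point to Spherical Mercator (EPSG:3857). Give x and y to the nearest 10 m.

x 13397570 m, y 14756110 m

Web Mercator is spherical with R = a = 6378137 m.
x = R·λ = 6378137 × 2.100545643 = 13397567.884 m.
y = R·ln tan(π/4 + φ/2) = 6378137 × 2.313545366 = 14756109.300 m.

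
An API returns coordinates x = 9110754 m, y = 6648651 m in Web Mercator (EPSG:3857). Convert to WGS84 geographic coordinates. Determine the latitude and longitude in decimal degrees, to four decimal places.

lat 51.1544°, lon 81.8433°

R = 6378137 m. λ = x/R = 81.84329568°.
φ = 2·arctan(exp(y/R)) − 90° = 2·arctan(2.83605) − 90° = 51.15440072°.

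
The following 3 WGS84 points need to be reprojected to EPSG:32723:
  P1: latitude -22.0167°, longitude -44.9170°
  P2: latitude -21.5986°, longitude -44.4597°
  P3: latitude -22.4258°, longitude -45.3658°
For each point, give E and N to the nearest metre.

P1: E 508566 m, N 7565322 m; P2: E 555926 m, N 7611504 m; P3: E 462355 m, N 7519996 m

UTM zone 23S: λ₀ = -45°, k₀ = 0.9996.
P1 (-22.0167°, -44.9170°) → (508566.329, 7565322.259) m.
P2 (-21.5986°, -44.4597°) → (555926.414, 7611504.246) m.
P3 (-22.4258°, -45.3658°) → (462355.389, 7519995.879) m.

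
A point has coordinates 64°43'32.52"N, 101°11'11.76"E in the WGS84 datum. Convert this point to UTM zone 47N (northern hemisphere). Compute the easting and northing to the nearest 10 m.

E 604150 m, N 7179680 m

Zone 47 central meridian λ₀ = 6×47 − 183 = 99°; Δλ = +2.1866°.
Transverse Mercator on WGS84 with k₀ = 0.9996 gives E = 604152.840 m, N = 7179682.422 m.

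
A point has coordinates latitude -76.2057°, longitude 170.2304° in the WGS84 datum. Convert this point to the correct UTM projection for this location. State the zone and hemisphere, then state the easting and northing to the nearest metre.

Longitude 170.2304° lies in the 6° band [168°, 174°), giving zone 59; latitude is south of the equator, so 59S.
Zone 59 central meridian λ₀ = 6×59 − 183 = 171°; Δλ = -0.7696°.
Transverse Mercator on WGS84 with k₀ = 0.9996 gives E = 479516.712 m, N = 1541728.156 m.

Zone 59S: E 479517 m, N 1541728 m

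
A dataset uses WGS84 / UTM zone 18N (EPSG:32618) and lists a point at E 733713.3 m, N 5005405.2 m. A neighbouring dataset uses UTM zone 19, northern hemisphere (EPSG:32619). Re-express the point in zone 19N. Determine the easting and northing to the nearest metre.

E 262169 m, N 5005558 m

UTM 18N → geographic: φ = 45.16340001°, λ = -72.02620031°.
UTM 19N (λ₀ = -69°) forward: E = 262168.512 m, N = 5005558.247 m.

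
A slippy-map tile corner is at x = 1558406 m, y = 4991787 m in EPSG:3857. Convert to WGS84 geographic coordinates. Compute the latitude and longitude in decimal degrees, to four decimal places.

R = 6378137 m. λ = x/R = 13.99939929°.
φ = 2·arctan(exp(y/R)) − 90° = 2·arctan(2.18724) − 90° = 40.86049885°.

lat 40.8605°, lon 13.9994°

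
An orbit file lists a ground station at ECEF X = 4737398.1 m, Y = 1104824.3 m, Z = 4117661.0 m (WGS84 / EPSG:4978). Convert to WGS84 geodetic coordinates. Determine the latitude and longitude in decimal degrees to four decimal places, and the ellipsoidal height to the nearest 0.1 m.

λ = atan2(Y, X) = 13.12750047°; p = √(X²+Y²) = 4864522.3 m.
Bowring's method on WGS84 (a = 6378137 m, b = 6356752.314 m) gives φ = 40.43659985°, h = 4096.533 m.

lat 40.4366°, lon 13.1275°, h 4096.5 m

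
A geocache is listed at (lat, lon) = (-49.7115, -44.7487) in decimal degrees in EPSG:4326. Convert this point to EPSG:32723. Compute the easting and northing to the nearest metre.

Zone 23 central meridian λ₀ = 6×23 − 183 = -45°; Δλ = +0.2513°.
Transverse Mercator on WGS84 with k₀ = 0.9996 gives E = 518117.470 m, N = 4493414.937 m.

E 518117 m, N 4493415 m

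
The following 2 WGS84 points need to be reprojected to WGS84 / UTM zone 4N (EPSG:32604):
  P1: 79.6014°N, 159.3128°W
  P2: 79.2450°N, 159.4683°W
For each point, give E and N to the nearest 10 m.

UTM zone 4N: λ₀ = -159°, k₀ = 0.9996.
P1 (79.6014°, -159.3128°) → (493697.128, 8837113.431) m.
P2 (79.2450°, -159.4683°) → (490244.285, 8797357.416) m.

P1: E 493700 m, N 8837110 m; P2: E 490240 m, N 8797360 m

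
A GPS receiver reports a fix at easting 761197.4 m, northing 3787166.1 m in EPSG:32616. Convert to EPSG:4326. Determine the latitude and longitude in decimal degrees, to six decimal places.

lat 34.192800°, lon -84.165600°

Zone 16N: λ₀ = -87°, k₀ = 0.9996, false easting 500000 m.
Meridian distance M = (N − FN)/k₀ = 3788681.6 m.
Inverse transverse Mercator on WGS84 gives φ = 34.19279975°, λ = -84.16560007°.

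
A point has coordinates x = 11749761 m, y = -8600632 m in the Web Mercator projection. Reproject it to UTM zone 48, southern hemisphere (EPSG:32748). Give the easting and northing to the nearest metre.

E 529844 m, N 3249329 m

Web Mercator inverse (R = 6378137 m) → φ = -60.89009968°, λ = 105.54989891°.
UTM 48S forward: E = 529844.200 m, N = 3249328.618 m.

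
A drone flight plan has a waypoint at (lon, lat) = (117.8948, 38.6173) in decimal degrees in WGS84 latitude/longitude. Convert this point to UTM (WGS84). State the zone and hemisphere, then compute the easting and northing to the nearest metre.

Zone 50N: E 577899 m, N 4274689 m

Longitude 117.8948° lies in the 6° band [114°, 120°), giving zone 50; latitude is north of the equator, so 50N.
Zone 50 central meridian λ₀ = 6×50 − 183 = 117°; Δλ = +0.8948°.
Transverse Mercator on WGS84 with k₀ = 0.9996 gives E = 577898.662 m, N = 4274689.002 m.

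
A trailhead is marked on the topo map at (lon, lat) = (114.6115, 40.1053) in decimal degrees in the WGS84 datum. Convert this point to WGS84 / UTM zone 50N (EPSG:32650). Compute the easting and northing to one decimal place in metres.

E 296421.7 m, N 4442179.0 m

Zone 50 central meridian λ₀ = 6×50 − 183 = 117°; Δλ = -2.3885°.
Transverse Mercator on WGS84 with k₀ = 0.9996 gives E = 296421.728 m, N = 4442178.973 m.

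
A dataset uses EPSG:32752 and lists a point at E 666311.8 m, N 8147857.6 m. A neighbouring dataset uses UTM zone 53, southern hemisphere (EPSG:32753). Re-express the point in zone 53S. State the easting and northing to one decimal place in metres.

UTM 52S → geographic: φ = -16.74630012°, λ = 130.56019985°.
UTM 53S (λ₀ = 135°) forward: E = 26384.036 m, N = 8143215.267 m.

E 26384.0 m, N 8143215.3 m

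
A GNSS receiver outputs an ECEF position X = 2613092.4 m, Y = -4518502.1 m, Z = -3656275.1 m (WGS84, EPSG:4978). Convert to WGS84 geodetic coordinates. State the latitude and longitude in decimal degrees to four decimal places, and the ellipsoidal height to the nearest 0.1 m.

λ = atan2(Y, X) = -59.95879997°; p = √(X²+Y²) = 5219685.2 m.
Bowring's method on WGS84 (a = 6378137 m, b = 6356752.314 m) gives φ = -35.19139970°, h = 1794.908 m.

lat -35.1914°, lon -59.9588°, h 1794.9 m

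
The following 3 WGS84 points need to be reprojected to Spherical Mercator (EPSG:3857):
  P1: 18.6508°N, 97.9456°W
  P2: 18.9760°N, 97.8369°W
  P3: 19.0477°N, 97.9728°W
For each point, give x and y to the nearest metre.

Web Mercator: x = R·λ, y = R·ln tan(π/4+φ/2), R = 6378137 m.
P1 (18.6508°, -97.9456°) → (-10903254.317, 2113866.098) m.
P2 (18.9760°, -97.8369°) → (-10891153.889, 2152110.508) m.
P3 (19.0477°, -97.9728°) → (-10906282.208, 2160552.623) m.

P1: x -10903254 m, y 2113866 m; P2: x -10891154 m, y 2152111 m; P3: x -10906282 m, y 2160553 m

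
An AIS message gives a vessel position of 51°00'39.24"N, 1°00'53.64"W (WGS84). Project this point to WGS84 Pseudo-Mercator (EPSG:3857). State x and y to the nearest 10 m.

Web Mercator is spherical with R = a = 6378137 m.
x = R·λ = 6378137 × -0.017713347 = -112978.151 m.
y = R·ln tan(π/4 + φ/2) = 6378137 × 1.038425803 = 6623222.033 m.

x -112980 m, y 6623220 m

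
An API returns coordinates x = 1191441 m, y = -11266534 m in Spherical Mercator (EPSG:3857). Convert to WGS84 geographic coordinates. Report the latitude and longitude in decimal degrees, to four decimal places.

lat -70.5990°, lon 10.7029°

R = 6378137 m. λ = x/R = 10.70289660°.
φ = 2·arctan(exp(y/R)) − 90° = 2·arctan(0.17094) − 90° = -70.59899853°.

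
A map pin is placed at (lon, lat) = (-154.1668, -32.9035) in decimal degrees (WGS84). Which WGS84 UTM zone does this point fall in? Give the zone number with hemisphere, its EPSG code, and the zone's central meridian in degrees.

UTM zone = ⌊(λ + 180)/6⌋ + 1; -154.1668° ∈ [-156°, -150°) → zone 5.
Hemisphere: S (φ < 0).
Central meridian λ₀ = 6×5 − 183 = -153°.
EPSG code: 32705.

Zone 5S (EPSG:32705), central meridian -153°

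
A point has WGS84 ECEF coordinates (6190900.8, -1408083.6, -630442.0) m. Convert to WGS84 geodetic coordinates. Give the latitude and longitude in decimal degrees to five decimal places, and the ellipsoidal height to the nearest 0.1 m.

lat -5.70870°, lon -12.81360°, h 2308.7 m

λ = atan2(Y, X) = -12.81360009°; p = √(X²+Y²) = 6349011.9 m.
Bowring's method on WGS84 (a = 6378137 m, b = 6356752.314 m) gives φ = -5.70870002°, h = 2308.669 m.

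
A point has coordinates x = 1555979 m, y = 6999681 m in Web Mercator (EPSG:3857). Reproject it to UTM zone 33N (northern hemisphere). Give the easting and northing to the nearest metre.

E 431530 m, N 5882782 m

Web Mercator inverse (R = 6378137 m) → φ = 53.09009783°, λ = 13.97759717°.
UTM 33N forward: E = 431530.095 m, N = 5882781.730 m.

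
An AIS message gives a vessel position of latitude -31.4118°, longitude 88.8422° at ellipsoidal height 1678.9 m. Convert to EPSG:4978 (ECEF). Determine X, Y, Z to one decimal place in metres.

WGS84: a = 6378137 m, e² = 0.006694380; N(φ) = a/√(1−e²sin²φ) = 6383943.996 m.
X = (N+h)·cosφ·cosλ = 110118.272 m; Y = (N+h)·cosφ·sinλ = 5448655.571 m; Z = (N(1−e²)+h)·sinφ = -3305819.813 m.

X 110118.3 m, Y 5448655.6 m, Z -3305819.8 m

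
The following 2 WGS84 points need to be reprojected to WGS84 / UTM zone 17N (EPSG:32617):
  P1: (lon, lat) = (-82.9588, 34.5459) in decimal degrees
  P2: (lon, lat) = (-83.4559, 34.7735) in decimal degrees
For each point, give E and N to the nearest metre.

UTM zone 17N: λ₀ = -81°, k₀ = 0.9996.
P1 (34.5459°, -82.9588°) → (320261.819, 3824429.643) m.
P2 (34.7735°, -83.4559°) → (275255.033, 3850673.659) m.

P1: E 320262 m, N 3824430 m; P2: E 275255 m, N 3850674 m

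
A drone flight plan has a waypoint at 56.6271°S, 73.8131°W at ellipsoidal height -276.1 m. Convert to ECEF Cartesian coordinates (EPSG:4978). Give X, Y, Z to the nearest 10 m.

X 980330 m, Y -3377180 m, Z -5302940 m

WGS84: a = 6378137 m, e² = 0.006694380; N(φ) = a/√(1−e²sin²φ) = 6393078.135 m.
X = (N+h)·cosφ·cosλ = 980325.116 m; Y = (N+h)·cosφ·sinλ = -3377183.090 m; Z = (N(1−e²)+h)·sinφ = -5302940.305 m.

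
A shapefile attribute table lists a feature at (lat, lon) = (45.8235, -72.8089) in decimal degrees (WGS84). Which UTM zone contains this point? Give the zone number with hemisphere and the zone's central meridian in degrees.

UTM zone = ⌊(λ + 180)/6⌋ + 1; -72.8089° ∈ [-78°, -72°) → zone 18.
Hemisphere: N (φ ≥ 0).
Central meridian λ₀ = 6×18 − 183 = -75°.

Zone 18N, central meridian -75°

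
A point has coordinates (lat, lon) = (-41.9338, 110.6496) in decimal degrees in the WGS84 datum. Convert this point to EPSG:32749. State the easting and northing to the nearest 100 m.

E 471000 m, N 5357500 m

Zone 49 central meridian λ₀ = 6×49 − 183 = 111°; Δλ = -0.3504°.
Transverse Mercator on WGS84 with k₀ = 0.9996 gives E = 470950.627 m, N = 5357514.481 m.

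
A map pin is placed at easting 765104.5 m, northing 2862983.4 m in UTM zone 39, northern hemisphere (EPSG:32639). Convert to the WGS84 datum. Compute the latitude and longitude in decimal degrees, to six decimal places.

Zone 39N: λ₀ = 51°, k₀ = 0.9996, false easting 500000 m.
Meridian distance M = (N − FN)/k₀ = 2864129.1 m.
Inverse transverse Mercator on WGS84 gives φ = 25.86119959°, λ = 53.64529967°.

lat 25.861200°, lon 53.645300°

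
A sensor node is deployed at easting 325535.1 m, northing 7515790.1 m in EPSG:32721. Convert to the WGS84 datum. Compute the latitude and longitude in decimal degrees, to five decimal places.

lat -22.45530°, lon -58.69550°

Zone 21S: λ₀ = -57°, k₀ = 0.9996, false easting 500000 m, false northing 10000000 m.
Meridian distance M = (N − FN)/k₀ = -2485204.0 m.
Inverse transverse Mercator on WGS84 gives φ = -22.45530017°, λ = -58.69549957°.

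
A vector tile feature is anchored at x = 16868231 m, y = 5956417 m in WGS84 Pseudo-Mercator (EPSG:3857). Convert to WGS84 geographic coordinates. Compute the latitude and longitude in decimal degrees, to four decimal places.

lat 47.0878°, lon 151.5299°

R = 6378137 m. λ = x/R = 151.52989723°.
φ = 2·arctan(exp(y/R)) − 90° = 2·arctan(2.54436) − 90° = 47.08779963°.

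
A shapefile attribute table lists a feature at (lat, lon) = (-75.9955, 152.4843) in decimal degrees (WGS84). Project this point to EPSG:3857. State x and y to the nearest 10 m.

Web Mercator is spherical with R = a = 6378137 m.
x = R·λ = 6378137 × 2.661353093 = 16974474.630 m.
y = R·ln tan(π/4 + φ/2) = 6378137 × -2.096999398 = -13374949.452 m.

x 16974470 m, y -13374950 m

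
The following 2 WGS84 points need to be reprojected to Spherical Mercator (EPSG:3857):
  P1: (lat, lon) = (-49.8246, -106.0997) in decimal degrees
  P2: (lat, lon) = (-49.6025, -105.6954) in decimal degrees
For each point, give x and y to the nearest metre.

P1: x -11810965 m, y -6415955 m; P2: x -11765958 m, y -6377718 m

Web Mercator: x = R·λ, y = R·ln tan(π/4+φ/2), R = 6378137 m.
P1 (-49.8246°, -106.0997°) → (-11810964.577, -6415954.880) m.
P2 (-49.6025°, -105.6954°) → (-11765958.107, -6377718.323) m.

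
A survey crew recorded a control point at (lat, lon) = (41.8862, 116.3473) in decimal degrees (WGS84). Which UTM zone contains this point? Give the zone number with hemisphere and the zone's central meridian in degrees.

Zone 50N, central meridian 117°

UTM zone = ⌊(λ + 180)/6⌋ + 1; 116.3473° ∈ [114°, 120°) → zone 50.
Hemisphere: N (φ ≥ 0).
Central meridian λ₀ = 6×50 − 183 = 117°.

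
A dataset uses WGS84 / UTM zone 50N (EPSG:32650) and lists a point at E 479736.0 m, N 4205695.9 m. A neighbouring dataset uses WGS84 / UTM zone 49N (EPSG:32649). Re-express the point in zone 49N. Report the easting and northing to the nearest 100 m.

E 1006700 m, N 4221400 m

UTM 50N → geographic: φ = 37.99869992°, λ = 116.76919994°.
UTM 49N (λ₀ = 111°) forward: E = 1006737.654 m, N = 4221407.188 m.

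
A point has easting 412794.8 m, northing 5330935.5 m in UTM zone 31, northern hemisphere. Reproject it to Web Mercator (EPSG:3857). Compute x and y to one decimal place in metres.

x 203503.2 m, y 6127792.3 m

Unproject from UTM 31N (λ₀ = 3°) → φ = 48.12569983°, λ = 1.82810062°.
Web Mercator (R = 6378137 m): x = 203503.230 m, y = 6127792.343 m.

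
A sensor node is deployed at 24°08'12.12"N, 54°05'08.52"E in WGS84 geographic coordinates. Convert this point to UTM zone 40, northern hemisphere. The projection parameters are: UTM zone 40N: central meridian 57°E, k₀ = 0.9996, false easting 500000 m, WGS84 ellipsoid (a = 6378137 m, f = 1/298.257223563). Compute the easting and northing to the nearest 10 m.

E 203810 m, N 2672440 m

Zone 40 central meridian λ₀ = 6×40 − 183 = 57°; Δλ = -2.9143°.
Transverse Mercator on WGS84 with k₀ = 0.9996 gives E = 203811.774 m, N = 2672443.285 m.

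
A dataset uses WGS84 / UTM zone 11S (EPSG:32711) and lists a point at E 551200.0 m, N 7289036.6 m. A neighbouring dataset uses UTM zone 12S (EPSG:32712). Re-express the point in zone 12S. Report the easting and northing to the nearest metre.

E -57194 m, N 7278023 m

UTM 11S → geographic: φ = -24.51160032°, λ = -116.49459957°.
UTM 12S (λ₀ = -111°) forward: E = -57193.870 m, N = 7278023.058 m.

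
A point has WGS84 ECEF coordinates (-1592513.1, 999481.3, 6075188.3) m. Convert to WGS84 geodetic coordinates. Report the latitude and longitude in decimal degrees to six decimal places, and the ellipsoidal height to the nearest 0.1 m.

λ = atan2(Y, X) = 147.88709990°; p = √(X²+Y²) = 1880175.7 m.
Bowring's method on WGS84 (a = 6378137 m, b = 6356752.314 m) gives φ = 72.91190007°, h = 866.099 m.

lat 72.911900°, lon 147.887100°, h 866.1 m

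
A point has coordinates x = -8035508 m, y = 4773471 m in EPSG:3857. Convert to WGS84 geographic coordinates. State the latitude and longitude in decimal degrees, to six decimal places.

R = 6378137 m. λ = x/R = -72.18419652°.
φ = 2·arctan(exp(y/R)) − 90° = 2·arctan(2.11364) − 90° = 39.36069831°.

lat 39.360698°, lon -72.184197°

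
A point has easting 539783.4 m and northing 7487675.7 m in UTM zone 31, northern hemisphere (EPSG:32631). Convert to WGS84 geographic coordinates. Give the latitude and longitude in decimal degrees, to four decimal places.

Zone 31N: λ₀ = 3°, k₀ = 0.9996, false easting 500000 m.
Meridian distance M = (N − FN)/k₀ = 7490672.0 m.
Inverse transverse Mercator on WGS84 gives φ = 67.50229971°, λ = 3.93169983°.

lat 67.5023°, lon 3.9317°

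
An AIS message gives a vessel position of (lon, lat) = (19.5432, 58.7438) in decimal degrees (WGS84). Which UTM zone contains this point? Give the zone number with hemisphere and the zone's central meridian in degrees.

UTM zone = ⌊(λ + 180)/6⌋ + 1; 19.5432° ∈ [18°, 24°) → zone 34.
Hemisphere: N (φ ≥ 0).
Central meridian λ₀ = 6×34 − 183 = 21°.

Zone 34N, central meridian 21°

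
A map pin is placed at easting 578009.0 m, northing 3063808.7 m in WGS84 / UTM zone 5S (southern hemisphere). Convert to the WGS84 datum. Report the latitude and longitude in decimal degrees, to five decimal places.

Zone 5S: λ₀ = -153°, k₀ = 0.9996, false easting 500000 m, false northing 10000000 m.
Meridian distance M = (N − FN)/k₀ = -6938966.9 m.
Inverse transverse Mercator on WGS84 gives φ = -62.54840025°, λ = -151.48319930°.

lat -62.54840°, lon -151.48320°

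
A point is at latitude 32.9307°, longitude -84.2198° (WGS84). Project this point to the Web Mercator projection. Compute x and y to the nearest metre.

Web Mercator is spherical with R = a = 6378137 m.
x = R·λ = 6378137 × -1.469912805 = -9375305.251 m.
y = R·ln tan(π/4 + φ/2) = 6378137 × 0.609285933 = 3886109.156 m.

x -9375305 m, y 3886109 m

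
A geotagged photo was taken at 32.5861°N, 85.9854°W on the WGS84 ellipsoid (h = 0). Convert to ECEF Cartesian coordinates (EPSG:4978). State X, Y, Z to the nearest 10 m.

X 376610 m, Y -5366140 m, Z 3415370 m

WGS84: a = 6378137 m, e² = 0.006694380; N(φ) = a/√(1−e²sin²φ) = 6384338.343 m.
X = (N+h)·cosφ·cosλ = 376610.873 m; Y = (N+h)·cosφ·sinλ = -5366135.871 m; Z = (N(1−e²)+h)·sinφ = 3415372.161 m.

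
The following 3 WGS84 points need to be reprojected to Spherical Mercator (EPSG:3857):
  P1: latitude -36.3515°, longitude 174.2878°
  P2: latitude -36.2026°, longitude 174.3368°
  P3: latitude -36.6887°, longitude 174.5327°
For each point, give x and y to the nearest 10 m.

P1: x 19401630 m, y -4349100 m; P2: x 19407080 m, y -4328530 m; P3: x 19428890 m, y -4395800 m

Web Mercator: x = R·λ, y = R·ln tan(π/4+φ/2), R = 6378137 m.
P1 (-36.3515°, 174.2878°) → (19401629.147, -4349095.645) m.
P2 (-36.2026°, 174.3368°) → (19407083.803, -4328534.749) m.
P3 (-36.6887°, 174.5327°) → (19428891.291, -4395803.954) m.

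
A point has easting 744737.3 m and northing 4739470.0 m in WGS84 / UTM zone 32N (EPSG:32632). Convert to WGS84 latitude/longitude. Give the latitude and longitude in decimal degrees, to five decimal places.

lat 42.76870°, lon 11.99130°

Zone 32N: λ₀ = 9°, k₀ = 0.9996, false easting 500000 m.
Meridian distance M = (N − FN)/k₀ = 4741366.5 m.
Inverse transverse Mercator on WGS84 gives φ = 42.76869962°, λ = 11.99129989°.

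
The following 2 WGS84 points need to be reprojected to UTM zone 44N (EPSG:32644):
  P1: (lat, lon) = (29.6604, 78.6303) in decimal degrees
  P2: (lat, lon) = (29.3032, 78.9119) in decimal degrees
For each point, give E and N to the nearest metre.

UTM zone 44N: λ₀ = 81°, k₀ = 0.9996.
P1 (29.6604°, 78.6303°) → (270640.151, 3283503.879) m.
P2 (29.3032°, 78.9119°) → (297192.007, 3243387.585) m.

P1: E 270640 m, N 3283504 m; P2: E 297192 m, N 3243388 m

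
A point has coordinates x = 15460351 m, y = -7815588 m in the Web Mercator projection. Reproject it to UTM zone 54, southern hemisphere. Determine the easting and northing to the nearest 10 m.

E 372320 m, N 3650530 m

Web Mercator inverse (R = 6378137 m) → φ = -57.27039956°, λ = 138.88269601°.
UTM 54S forward: E = 372324.637 m, N = 3650528.940 m.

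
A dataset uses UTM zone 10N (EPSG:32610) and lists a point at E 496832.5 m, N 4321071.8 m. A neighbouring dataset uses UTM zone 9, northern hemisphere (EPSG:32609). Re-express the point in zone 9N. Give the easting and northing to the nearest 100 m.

E 1016300 m, N 4338000 m

UTM 10N → geographic: φ = 39.03869986°, λ = -123.03659964°.
UTM 9N (λ₀ = -129°) forward: E = 1016293.467 m, N = 4338027.991 m.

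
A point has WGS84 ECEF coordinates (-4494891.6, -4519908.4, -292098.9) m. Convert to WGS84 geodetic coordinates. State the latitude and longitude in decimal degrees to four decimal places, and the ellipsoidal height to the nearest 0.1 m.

λ = atan2(Y, X) = -134.84099998°; p = √(X²+Y²) = 6374450.8 m.
Bowring's method on WGS84 (a = 6378137 m, b = 6356752.314 m) gives φ = -2.64129977°, h = 3047.761 m.

lat -2.6413°, lon -134.8410°, h 3047.8 m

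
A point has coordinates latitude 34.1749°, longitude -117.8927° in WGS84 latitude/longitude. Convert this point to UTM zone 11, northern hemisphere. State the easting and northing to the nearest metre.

Zone 11 central meridian λ₀ = 6×11 − 183 = -117°; Δλ = -0.8927°.
Transverse Mercator on WGS84 with k₀ = 0.9996 gives E = 417729.195 m, N = 3781908.851 m.

E 417729 m, N 3781909 m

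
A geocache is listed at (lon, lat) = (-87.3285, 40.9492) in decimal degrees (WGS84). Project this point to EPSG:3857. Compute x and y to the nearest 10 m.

Web Mercator is spherical with R = a = 6378137 m.
x = R·λ = 6378137 × -1.524169856 = -9721364.152 m.
y = R·ln tan(π/4 + φ/2) = 6378137 × 0.784688626 = 5004851.561 m.

x -9721360 m, y 5004850 m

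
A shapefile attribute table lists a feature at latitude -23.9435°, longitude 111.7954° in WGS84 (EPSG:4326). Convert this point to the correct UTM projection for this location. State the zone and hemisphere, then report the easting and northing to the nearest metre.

Zone 49S: E 580938 m, N 7351801 m

Longitude 111.7954° lies in the 6° band [108°, 114°), giving zone 49; latitude is south of the equator, so 49S.
Zone 49 central meridian λ₀ = 6×49 − 183 = 111°; Δλ = +0.7954°.
Transverse Mercator on WGS84 with k₀ = 0.9996 gives E = 580938.025 m, N = 7351800.764 m.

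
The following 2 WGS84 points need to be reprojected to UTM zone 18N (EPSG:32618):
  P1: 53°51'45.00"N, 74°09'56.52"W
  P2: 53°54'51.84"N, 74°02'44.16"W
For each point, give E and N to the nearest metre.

UTM zone 18N: λ₀ = -75°, k₀ = 0.9996.
P1 (53.8625°, -74.1657°) → (554867.455, 5968546.146) m.
P2 (53.9144°, -74.0456°) → (562687.874, 5974419.786) m.

P1: E 554867 m, N 5968546 m; P2: E 562688 m, N 5974420 m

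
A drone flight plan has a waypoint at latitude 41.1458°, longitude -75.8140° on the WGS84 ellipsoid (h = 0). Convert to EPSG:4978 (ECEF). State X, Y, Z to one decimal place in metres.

X 1178777.5 m, Y -4663274.4 m, Z 4174629.8 m

WGS84: a = 6378137 m, e² = 0.006694380; N(φ) = a/√(1−e²sin²φ) = 6387399.782 m.
X = (N+h)·cosφ·cosλ = 1178777.495 m; Y = (N+h)·cosφ·sinλ = -4663274.408 m; Z = (N(1−e²)+h)·sinφ = 4174629.827 m.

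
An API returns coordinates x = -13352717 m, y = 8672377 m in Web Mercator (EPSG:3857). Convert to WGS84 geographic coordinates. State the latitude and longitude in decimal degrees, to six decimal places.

lat 61.202101°, lon -119.949498°

R = 6378137 m. λ = x/R = -119.94949766°.
φ = 2·arctan(exp(y/R)) − 90° = 2·arctan(3.89504) − 90° = 61.20210114°.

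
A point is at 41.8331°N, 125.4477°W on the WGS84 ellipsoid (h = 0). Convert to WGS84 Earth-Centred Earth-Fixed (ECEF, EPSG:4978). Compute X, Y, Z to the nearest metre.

X -2760250 m, Y -3877209 m, Z 4231809 m

WGS84: a = 6378137 m, e² = 0.006694380; N(φ) = a/√(1−e²sin²φ) = 6387655.073 m.
X = (N+h)·cosφ·cosλ = -2760249.861 m; Y = (N+h)·cosφ·sinλ = -3877208.860 m; Z = (N(1−e²)+h)·sinφ = 4231809.474 m.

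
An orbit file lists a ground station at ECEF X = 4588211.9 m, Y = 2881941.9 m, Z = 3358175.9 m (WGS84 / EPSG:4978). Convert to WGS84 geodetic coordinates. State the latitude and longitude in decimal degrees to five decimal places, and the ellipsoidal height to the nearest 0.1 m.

lat 31.96280°, lon 32.13370°, h 2348.8 m

λ = atan2(Y, X) = 32.13369998°; p = √(X²+Y²) = 5418235.6 m.
Bowring's method on WGS84 (a = 6378137 m, b = 6356752.314 m) gives φ = 31.96280000°, h = 2348.7502 m.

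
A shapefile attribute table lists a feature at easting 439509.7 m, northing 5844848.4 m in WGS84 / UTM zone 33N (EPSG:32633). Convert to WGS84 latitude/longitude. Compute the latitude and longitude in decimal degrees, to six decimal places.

Zone 33N: λ₀ = 15°, k₀ = 0.9996, false easting 500000 m.
Meridian distance M = (N − FN)/k₀ = 5847187.3 m.
Inverse transverse Mercator on WGS84 gives φ = 52.75010009°, λ = 14.10380070°.

lat 52.750100°, lon 14.103801°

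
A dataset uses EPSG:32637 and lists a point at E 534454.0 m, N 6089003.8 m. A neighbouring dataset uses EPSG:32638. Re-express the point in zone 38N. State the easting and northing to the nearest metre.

UTM 37N → geographic: φ = 54.94680000°, λ = 39.53789979°.
UTM 38N (λ₀ = 45°) forward: E = 150315.980 m, N = 6102533.349 m.

E 150316 m, N 6102533 m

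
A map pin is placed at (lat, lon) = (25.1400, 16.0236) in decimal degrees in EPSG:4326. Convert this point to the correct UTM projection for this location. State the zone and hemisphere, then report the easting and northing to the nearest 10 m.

Longitude 16.0236° lies in the 6° band [12°, 18°), giving zone 33; latitude is north of the equator, so 33N.
Zone 33 central meridian λ₀ = 6×33 − 183 = 15°; Δλ = +1.0236°.
Transverse Mercator on WGS84 with k₀ = 0.9996 gives E = 603177.361 m, N = 2780841.465 m.

Zone 33N: E 603180 m, N 2780840 m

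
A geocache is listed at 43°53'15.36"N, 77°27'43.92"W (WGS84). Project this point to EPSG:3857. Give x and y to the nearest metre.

Web Mercator is spherical with R = a = 6378137 m.
x = R·λ = 6378137 × -1.351970436 = -8623052.660 m.
y = R·ln tan(π/4 + φ/2) = 6378137 × 0.854178025 = 5448064.469 m.

x -8623053 m, y 5448064 m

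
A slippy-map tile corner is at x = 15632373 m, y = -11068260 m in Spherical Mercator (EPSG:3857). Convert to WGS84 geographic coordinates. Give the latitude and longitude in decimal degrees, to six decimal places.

R = 6378137 m. λ = x/R = 140.42799593°.
φ = 2·arctan(exp(y/R)) − 90° = 2·arctan(0.17634) − 90° = -69.99859998°.

lat -69.998600°, lon 140.427996°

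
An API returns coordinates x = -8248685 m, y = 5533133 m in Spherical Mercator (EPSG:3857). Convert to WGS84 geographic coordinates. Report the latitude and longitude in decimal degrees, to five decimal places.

R = 6378137 m. λ = x/R = -74.09919809°.
φ = 2·arctan(exp(y/R)) − 90° = 2·arctan(2.38099) − 90° = 44.43580131°.

lat 44.43580°, lon -74.09920°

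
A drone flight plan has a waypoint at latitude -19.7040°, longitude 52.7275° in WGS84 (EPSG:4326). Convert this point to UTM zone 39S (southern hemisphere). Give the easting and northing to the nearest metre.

E 681062 m, N 7820353 m

Zone 39 central meridian λ₀ = 6×39 − 183 = 51°; Δλ = +1.7275°.
Transverse Mercator on WGS84 with k₀ = 0.9996 gives E = 681062.244 m, N = 7820353.011 m.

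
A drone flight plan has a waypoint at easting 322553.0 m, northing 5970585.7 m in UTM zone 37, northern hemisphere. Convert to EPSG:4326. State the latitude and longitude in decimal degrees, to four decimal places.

lat 53.8534°, lon 36.3021°

Zone 37N: λ₀ = 39°, k₀ = 0.9996, false easting 500000 m.
Meridian distance M = (N − FN)/k₀ = 5972974.9 m.
Inverse transverse Mercator on WGS84 gives φ = 53.85339991°, λ = 36.30209942°.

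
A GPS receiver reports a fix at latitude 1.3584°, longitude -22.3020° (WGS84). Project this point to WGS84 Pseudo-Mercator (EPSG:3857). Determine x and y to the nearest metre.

x -2482647 m, y 151231 m

Web Mercator is spherical with R = a = 6378137 m.
x = R·λ = 6378137 × -0.389243330 = -2482647.284 m.
y = R·ln tan(π/4 + φ/2) = 6378137 × 0.023710774 = 151230.565 m.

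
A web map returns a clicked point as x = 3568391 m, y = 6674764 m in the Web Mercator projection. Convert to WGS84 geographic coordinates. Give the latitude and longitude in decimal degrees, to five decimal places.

R = 6378137 m. λ = x/R = 32.05540175°.
φ = 2·arctan(exp(y/R)) − 90° = 2·arctan(2.84769) − 90° = 51.30129856°.

lat 51.30130°, lon 32.05540°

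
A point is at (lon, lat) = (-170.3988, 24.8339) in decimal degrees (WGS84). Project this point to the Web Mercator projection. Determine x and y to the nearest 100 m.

x -18968700 m, y 2855400 m

Web Mercator is spherical with R = a = 6378137 m.
x = R·λ = 6378137 × -2.974020101 = -18968707.648 m.
y = R·ln tan(π/4 + φ/2) = 6378137 × 0.447678802 = 2855356.731 m.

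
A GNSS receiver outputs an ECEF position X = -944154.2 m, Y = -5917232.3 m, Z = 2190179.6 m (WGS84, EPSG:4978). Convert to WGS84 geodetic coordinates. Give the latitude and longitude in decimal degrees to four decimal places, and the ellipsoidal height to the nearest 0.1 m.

lat 20.2023°, lon -99.0657°, h 4202.6 m

λ = atan2(Y, X) = -99.06570016°; p = √(X²+Y²) = 5992083.5 m.
Bowring's method on WGS84 (a = 6378137 m, b = 6356752.314 m) gives φ = 20.20229957°, h = 4202.626 m.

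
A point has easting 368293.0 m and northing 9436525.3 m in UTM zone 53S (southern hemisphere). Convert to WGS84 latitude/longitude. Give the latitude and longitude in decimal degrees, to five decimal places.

Zone 53S: λ₀ = 135°, k₀ = 0.9996, false easting 500000 m, false northing 10000000 m.
Meridian distance M = (N − FN)/k₀ = -563700.2 m.
Inverse transverse Mercator on WGS84 gives φ = -5.09669983°, λ = 133.81179985°.

lat -5.09670°, lon 133.81180°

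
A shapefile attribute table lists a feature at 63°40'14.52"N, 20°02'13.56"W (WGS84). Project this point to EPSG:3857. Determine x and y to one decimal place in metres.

x -2230519.8 m, y 9266630.5 m

Web Mercator is spherical with R = a = 6378137 m.
x = R·λ = 6378137 × -0.349713368 = -2230519.769 m.
y = R·ln tan(π/4 + φ/2) = 6378137 × 1.452874169 = 9266630.496 m.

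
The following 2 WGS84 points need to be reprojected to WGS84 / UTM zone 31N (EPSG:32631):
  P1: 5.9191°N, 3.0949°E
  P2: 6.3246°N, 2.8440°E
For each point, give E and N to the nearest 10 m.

UTM zone 31N: λ₀ = 3°, k₀ = 0.9996.
P1 (5.9191°, 3.0949°) → (510504.072, 654262.616) m.
P2 (6.3246°, 2.8440°) → (482746.035, 699089.361) m.

P1: E 510500 m, N 654260 m; P2: E 482750 m, N 699090 m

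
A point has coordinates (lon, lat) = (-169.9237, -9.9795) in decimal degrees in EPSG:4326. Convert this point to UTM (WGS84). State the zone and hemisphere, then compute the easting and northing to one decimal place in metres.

Zone 2S: E 617971.6 m, N 8896662.0 m

Longitude -169.9237° lies in the 6° band [-174°, -168°), giving zone 2; latitude is south of the equator, so 2S.
Zone 2 central meridian λ₀ = 6×2 − 183 = -171°; Δλ = +1.0763°.
Transverse Mercator on WGS84 with k₀ = 0.9996 gives E = 617971.597 m, N = 8896662.023 m.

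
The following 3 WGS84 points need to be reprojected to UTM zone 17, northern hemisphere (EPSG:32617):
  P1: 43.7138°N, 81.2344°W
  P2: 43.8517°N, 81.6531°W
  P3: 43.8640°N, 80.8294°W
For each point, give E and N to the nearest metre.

P1: E 481117 m, N 4840113 m; P2: E 447508 m, N 4855609 m; P3: E 513709 m, N 4856782 m

UTM zone 17N: λ₀ = -81°, k₀ = 0.9996.
P1 (43.7138°, -81.2344°) → (481117.086, 4840112.729) m.
P2 (43.8517°, -81.6531°) → (447507.993, 4855608.970) m.
P3 (43.8640°, -80.8294°) → (513708.908, 4856781.943) m.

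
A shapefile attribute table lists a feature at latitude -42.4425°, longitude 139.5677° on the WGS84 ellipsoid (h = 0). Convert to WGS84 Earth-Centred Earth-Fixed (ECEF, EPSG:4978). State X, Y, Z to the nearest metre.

X -3588145 m, Y 3057241 m, Z -4282003 m

WGS84: a = 6378137 m, e² = 0.006694380; N(φ) = a/√(1−e²sin²φ) = 6387882.028 m.
X = (N+h)·cosφ·cosλ = -3588145.242 m; Y = (N+h)·cosφ·sinλ = 3057240.555 m; Z = (N(1−e²)+h)·sinφ = -4282003.398 m.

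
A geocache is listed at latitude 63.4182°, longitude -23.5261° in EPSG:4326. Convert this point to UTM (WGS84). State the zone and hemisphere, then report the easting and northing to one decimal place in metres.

Longitude -23.5261° lies in the 6° band [-24°, -18°), giving zone 27; latitude is north of the equator, so 27N.
Zone 27 central meridian λ₀ = 6×27 − 183 = -21°; Δλ = -2.5261°.
Transverse Mercator on WGS84 with k₀ = 0.9996 gives E = 373904.910 m, N = 7034671.649 m.

Zone 27N: E 373904.9 m, N 7034671.6 m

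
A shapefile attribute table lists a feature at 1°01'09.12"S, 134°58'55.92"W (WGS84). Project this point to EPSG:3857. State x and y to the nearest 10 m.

Web Mercator is spherical with R = a = 6378137 m.
x = R·λ = 6378137 × -2.355883822 = -15026149.770 m.
y = R·ln tan(π/4 + φ/2) = 6378137 × -0.017789334 = -113462.809 m.

x -15026150 m, y -113460 m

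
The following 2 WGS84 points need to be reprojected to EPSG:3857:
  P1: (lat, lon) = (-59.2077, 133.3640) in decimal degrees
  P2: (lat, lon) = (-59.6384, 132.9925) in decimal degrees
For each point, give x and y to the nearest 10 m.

P1: x 14846010 m, y -8225410 m; P2: x 14804660 m, y -8319670 m

Web Mercator: x = R·λ, y = R·ln tan(π/4+φ/2), R = 6378137 m.
P1 (-59.2077°, 133.3640°) → (14846012.570, -8225414.891) m.
P2 (-59.6384°, 132.9925°) → (14804657.379, -8319667.940) m.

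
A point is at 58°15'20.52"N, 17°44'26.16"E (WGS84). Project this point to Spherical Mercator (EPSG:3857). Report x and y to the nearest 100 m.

x 1974900 m, y 8021200 m

Web Mercator is spherical with R = a = 6378137 m.
x = R·λ = 6378137 × 0.309631881 = 1974874.558 m.
y = R·ln tan(π/4 + φ/2) = 6378137 × 1.257612534 = 8021225.033 m.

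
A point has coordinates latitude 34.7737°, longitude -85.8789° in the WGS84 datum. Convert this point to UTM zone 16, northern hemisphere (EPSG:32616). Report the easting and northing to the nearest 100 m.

E 602600 m, N 3848500 m

Zone 16 central meridian λ₀ = 6×16 − 183 = -87°; Δλ = +1.1211°.
Transverse Mercator on WGS84 with k₀ = 0.9996 gives E = 602585.390 m, N = 3848520.178 m.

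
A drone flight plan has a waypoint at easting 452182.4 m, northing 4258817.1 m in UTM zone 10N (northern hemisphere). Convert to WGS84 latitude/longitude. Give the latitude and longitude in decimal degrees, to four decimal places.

Zone 10N: λ₀ = -123°, k₀ = 0.9996, false easting 500000 m.
Meridian distance M = (N − FN)/k₀ = 4260521.3 m.
Inverse transverse Mercator on WGS84 gives φ = 38.47640025°, λ = -123.54819961°.

lat 38.4764°, lon -123.5482°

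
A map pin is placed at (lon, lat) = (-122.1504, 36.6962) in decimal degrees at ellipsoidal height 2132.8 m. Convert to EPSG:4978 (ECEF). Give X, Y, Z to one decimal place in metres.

X -2725597.4 m, Y -4336496.0 m, Z 3791688.7 m

WGS84: a = 6378137 m, e² = 0.006694380; N(φ) = a/√(1−e²sin²φ) = 6385774.200 m.
X = (N+h)·cosφ·cosλ = -2725597.407 m; Y = (N+h)·cosφ·sinλ = -4336496.040 m; Z = (N(1−e²)+h)·sinφ = 3791688.685 m.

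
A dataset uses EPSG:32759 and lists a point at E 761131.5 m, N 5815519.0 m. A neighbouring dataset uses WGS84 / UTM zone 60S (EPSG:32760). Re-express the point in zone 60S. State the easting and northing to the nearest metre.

E 232649 m, N 5815319 m

UTM 59S → geographic: φ = -37.77039968°, λ = 173.96469954°.
UTM 60S (λ₀ = 177°) forward: E = 232648.505 m, N = 5815319.339 m.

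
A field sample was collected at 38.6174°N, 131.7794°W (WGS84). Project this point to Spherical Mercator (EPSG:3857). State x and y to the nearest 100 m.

x -14669600 m, y 4667000 m

Web Mercator is spherical with R = a = 6378137 m.
x = R·λ = 6378137 × -2.299984416 = -14669615.705 m.
y = R·ln tan(π/4 + φ/2) = 6378137 × 0.731720665 = 4667014.644 m.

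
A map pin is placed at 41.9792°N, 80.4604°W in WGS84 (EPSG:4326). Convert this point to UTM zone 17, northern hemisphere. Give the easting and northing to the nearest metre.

E 544703 m, N 4647608 m

Zone 17 central meridian λ₀ = 6×17 − 183 = -81°; Δλ = +0.5396°.
Transverse Mercator on WGS84 with k₀ = 0.9996 gives E = 544703.010 m, N = 4647607.628 m.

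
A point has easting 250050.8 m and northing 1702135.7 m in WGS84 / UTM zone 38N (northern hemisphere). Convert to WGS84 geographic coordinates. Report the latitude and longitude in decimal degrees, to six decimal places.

lat 15.383900°, lon 42.671400°

Zone 38N: λ₀ = 45°, k₀ = 0.9996, false easting 500000 m.
Meridian distance M = (N − FN)/k₀ = 1702816.8 m.
Inverse transverse Mercator on WGS84 gives φ = 15.38389975°, λ = 42.67139991°.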